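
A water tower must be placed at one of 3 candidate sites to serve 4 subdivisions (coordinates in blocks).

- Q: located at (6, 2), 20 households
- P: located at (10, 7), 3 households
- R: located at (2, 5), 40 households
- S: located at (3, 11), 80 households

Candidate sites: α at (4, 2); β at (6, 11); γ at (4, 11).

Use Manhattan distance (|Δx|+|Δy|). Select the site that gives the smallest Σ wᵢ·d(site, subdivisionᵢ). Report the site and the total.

γ, total 650 blocks

Total weighted distance at each candidate:
  α (4, 2): total = 1073
  β (6, 11): total = 844
  γ (4, 11): total = 650
Minimum is at γ with total 650 blocks.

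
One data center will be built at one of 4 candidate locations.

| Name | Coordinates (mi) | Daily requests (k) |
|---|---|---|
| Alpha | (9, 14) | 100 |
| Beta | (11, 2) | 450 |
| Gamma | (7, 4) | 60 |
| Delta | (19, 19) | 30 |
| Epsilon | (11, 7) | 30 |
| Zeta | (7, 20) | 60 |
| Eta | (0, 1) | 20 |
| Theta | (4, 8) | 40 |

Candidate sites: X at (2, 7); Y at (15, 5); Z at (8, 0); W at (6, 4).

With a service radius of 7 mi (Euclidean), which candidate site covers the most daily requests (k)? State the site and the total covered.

W, covering 600

Coverage radius r = 7 mi; a point is covered iff (Δx)²+(Δy)² ≤ 7² = 49.
  X (2, 7): covers {Gamma, Eta, Theta} → 120
  Y (15, 5): covers {Beta, Epsilon} → 480
  Z (8, 0): covers {Beta, Gamma} → 510
  W (6, 4): covers {Beta, Gamma, Epsilon, Eta, Theta} → 600
Maximum coverage at W: 600 daily requests (k).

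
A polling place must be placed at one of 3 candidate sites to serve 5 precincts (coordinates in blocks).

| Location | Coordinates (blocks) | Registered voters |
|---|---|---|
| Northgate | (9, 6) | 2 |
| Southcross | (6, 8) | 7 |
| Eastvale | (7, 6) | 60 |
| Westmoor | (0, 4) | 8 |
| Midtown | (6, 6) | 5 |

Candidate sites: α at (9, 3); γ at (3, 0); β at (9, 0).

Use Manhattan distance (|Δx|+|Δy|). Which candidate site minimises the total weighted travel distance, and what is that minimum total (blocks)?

α, total 472 blocks

Total weighted distance at each candidate:
  α (9, 3): total = 472
  γ (3, 0): total = 802
  β (9, 0): total = 718
Minimum is at α with total 472 blocks.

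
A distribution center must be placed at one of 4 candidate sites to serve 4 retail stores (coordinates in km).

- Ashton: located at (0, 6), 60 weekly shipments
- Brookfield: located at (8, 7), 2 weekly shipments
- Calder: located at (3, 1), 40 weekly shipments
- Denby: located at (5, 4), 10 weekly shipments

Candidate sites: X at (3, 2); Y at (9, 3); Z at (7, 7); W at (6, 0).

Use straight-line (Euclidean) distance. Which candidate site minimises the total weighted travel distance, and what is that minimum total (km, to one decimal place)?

X, total 382.4 km

Total weighted distance at each candidate:
  X (3, 2): total = 382.4
  Y (9, 3): total = 871.7
  Z (7, 7): total = 750.8
  W (6, 0): total = 691.4
Minimum is at X with total 382.4 km.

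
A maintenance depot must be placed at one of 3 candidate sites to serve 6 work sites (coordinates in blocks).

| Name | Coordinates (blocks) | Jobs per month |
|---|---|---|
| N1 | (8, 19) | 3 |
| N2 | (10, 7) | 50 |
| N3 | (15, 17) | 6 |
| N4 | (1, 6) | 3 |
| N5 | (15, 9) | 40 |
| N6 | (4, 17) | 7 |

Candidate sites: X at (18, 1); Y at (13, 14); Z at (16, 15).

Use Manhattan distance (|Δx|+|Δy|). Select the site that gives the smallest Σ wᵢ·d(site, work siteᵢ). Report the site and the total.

Y, total 984 blocks

Total weighted distance at each candidate:
  X (18, 1): total = 1614
  Y (13, 14): total = 984
  Z (16, 15): total = 1204
Minimum is at Y with total 984 blocks.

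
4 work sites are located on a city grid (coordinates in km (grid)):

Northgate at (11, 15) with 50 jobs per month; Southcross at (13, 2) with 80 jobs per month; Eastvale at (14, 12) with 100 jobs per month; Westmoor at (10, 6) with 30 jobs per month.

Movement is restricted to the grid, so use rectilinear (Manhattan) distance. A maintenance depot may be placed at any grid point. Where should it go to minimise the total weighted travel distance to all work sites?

(13, 12)

Manhattan distance separates: Σwᵢ(|x−xᵢ|+|y−yᵢ|) = Σwᵢ|x−xᵢ| + Σwᵢ|y−yᵢ|, so x and y are optimised independently as 1-D weighted medians.
Total weight W = 260; half = 130.
x-coordinate, sorted with cumulative weight:
  x=10 (Westmoor, w=30) cum 30
  x=11 (Northgate, w=50) cum 80
  x=13 (Southcross, w=80) cum 160  ← median
  x=14 (Eastvale, w=100) cum 260
⇒ x* = 13
y-coordinate, sorted with cumulative weight:
  y=2 (Southcross, w=80) cum 80
  y=6 (Westmoor, w=30) cum 110
  y=12 (Eastvale, w=100) cum 210  ← median
  y=15 (Northgate, w=50) cum 260
⇒ y* = 12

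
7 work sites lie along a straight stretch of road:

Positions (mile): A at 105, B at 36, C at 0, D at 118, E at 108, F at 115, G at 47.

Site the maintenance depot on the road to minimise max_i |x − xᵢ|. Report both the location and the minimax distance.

location 59, max distance 59

The 1-center on a line is the midpoint of the two extreme points: leftmost at 0, rightmost at 118.
Optimal location = (0 + 118)/2 = 59; maximum distance = (118 − 0)/2 = 59.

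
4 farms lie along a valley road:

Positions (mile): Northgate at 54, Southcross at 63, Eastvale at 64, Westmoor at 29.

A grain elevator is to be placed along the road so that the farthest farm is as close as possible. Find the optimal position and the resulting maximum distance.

location 46.5, max distance 17.5

The 1-center on a line is the midpoint of the two extreme points: leftmost at 29, rightmost at 64.
Optimal location = (29 + 64)/2 = 46.5; maximum distance = (64 − 29)/2 = 17.5.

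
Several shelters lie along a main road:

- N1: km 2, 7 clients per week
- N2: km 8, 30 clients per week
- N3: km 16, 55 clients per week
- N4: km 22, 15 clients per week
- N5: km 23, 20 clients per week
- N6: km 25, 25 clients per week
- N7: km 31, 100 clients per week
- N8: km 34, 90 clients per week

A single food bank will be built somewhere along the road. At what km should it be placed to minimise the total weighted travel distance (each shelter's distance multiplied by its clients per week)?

For a sum of weighted absolute distances on a line, the optimum is the weighted median (not the mean). Total weight W = 342; half-weight = 171.
Sort by position and accumulate weight:
  km 2 (N1, w=7) → cum 7
  km 8 (N2, w=30) → cum 37
  km 16 (N3, w=55) → cum 92
  km 22 (N4, w=15) → cum 107
  km 23 (N5, w=20) → cum 127
  km 25 (N6, w=25) → cum 152
  km 31 (N7, w=100) → cum 252  ≥ 171 → median here
  km 34 (N8, w=90) → cum 342
Optimal location: km 31.

x = 31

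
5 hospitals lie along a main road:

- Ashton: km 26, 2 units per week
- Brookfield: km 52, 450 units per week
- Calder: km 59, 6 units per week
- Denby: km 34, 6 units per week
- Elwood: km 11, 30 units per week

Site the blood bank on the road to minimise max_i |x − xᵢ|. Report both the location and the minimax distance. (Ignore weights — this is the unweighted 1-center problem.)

The 1-center on a line is the midpoint of the two extreme points: leftmost at 11, rightmost at 59.
Optimal location = (11 + 59)/2 = 35; maximum distance = (59 − 11)/2 = 24.

location 35, max distance 24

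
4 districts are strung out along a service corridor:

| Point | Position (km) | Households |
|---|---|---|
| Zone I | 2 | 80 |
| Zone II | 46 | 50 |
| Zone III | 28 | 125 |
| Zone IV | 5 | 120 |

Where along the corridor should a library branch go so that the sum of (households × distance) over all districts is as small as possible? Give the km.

x = 5

For a sum of weighted absolute distances on a line, the optimum is the weighted median (not the mean). Total weight W = 375; half-weight = 187.5.
Sort by position and accumulate weight:
  km 2 (Zone I, w=80) → cum 80
  km 5 (Zone IV, w=120) → cum 200  ≥ 187.5 → median here
  km 28 (Zone III, w=125) → cum 325
  km 46 (Zone II, w=50) → cum 375
Optimal location: km 5.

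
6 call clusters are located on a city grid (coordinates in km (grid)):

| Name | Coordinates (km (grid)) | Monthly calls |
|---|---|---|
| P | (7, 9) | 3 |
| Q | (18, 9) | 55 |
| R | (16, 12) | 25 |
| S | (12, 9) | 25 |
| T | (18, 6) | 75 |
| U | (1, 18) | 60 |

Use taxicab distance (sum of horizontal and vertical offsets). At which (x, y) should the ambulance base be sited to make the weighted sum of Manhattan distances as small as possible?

Manhattan distance separates: Σwᵢ(|x−xᵢ|+|y−yᵢ|) = Σwᵢ|x−xᵢ| + Σwᵢ|y−yᵢ|, so x and y are optimised independently as 1-D weighted medians.
Total weight W = 243; half = 121.5.
x-coordinate, sorted with cumulative weight:
  x=1 (U, w=60) cum 60
  x=7 (P, w=3) cum 63
  x=12 (S, w=25) cum 88
  x=16 (R, w=25) cum 113
  x=18 (Q, w=55) cum 168  ← median
  x=18 (T, w=75) cum 243
⇒ x* = 18
y-coordinate, sorted with cumulative weight:
  y=6 (T, w=75) cum 75
  y=9 (P, w=3) cum 78
  y=9 (Q, w=55) cum 133  ← median
  y=9 (S, w=25) cum 158
  y=12 (R, w=25) cum 183
  y=18 (U, w=60) cum 243
⇒ y* = 9

(18, 9)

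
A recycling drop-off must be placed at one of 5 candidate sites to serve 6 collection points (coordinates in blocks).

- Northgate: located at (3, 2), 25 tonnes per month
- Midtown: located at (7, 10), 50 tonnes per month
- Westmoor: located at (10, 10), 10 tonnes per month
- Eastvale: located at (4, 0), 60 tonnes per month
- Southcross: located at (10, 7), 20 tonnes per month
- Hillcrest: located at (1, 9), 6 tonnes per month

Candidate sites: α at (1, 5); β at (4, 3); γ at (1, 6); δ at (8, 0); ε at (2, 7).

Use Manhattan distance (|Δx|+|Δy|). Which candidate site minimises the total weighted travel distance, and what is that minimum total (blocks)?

Total weighted distance at each candidate:
  α (1, 5): total = 1539
  β (4, 3): total = 1114
  γ (1, 6): total = 1538
  δ (8, 0): total = 1361
  ε (2, 7): total = 1378
Minimum is at β with total 1114 blocks.

β, total 1114 blocks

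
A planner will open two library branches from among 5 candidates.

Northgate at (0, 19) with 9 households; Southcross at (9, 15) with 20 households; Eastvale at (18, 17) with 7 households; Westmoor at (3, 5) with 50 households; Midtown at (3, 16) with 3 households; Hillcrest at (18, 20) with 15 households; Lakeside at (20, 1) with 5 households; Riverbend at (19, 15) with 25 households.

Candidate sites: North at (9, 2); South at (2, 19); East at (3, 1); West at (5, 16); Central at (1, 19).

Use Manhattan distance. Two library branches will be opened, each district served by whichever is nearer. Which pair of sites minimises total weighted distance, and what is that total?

{East, West}, total 1191

Evaluate every pair (each demand assigned to the nearer of the two):
  {East, West}: total = 1191
  {North, West}: total = 1416
  {South, East}: total = 1441
  {East, Central}: total = 1502
  {West, Central}: total = 1643
  {South, West}: total = 1652
  {North, South}: total = 1666
  {North, Central}: total = 1727
  {North, East}: total = 1902
  {South, Central}: total = 2077
Best pair: {East, West} with total 1191.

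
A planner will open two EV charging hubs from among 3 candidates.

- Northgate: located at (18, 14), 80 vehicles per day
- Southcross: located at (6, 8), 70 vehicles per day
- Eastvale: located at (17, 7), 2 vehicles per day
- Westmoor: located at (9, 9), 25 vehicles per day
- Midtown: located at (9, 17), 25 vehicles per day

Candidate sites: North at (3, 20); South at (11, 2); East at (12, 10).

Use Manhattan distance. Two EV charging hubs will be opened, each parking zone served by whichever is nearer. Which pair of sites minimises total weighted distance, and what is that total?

Evaluate every pair (each demand assigned to the nearer of the two):
  {North, East}: total = 1701
  {South, East}: total = 1726
  {North, South}: total = 2762
Best pair: {North, East} with total 1701.

{North, East}, total 1701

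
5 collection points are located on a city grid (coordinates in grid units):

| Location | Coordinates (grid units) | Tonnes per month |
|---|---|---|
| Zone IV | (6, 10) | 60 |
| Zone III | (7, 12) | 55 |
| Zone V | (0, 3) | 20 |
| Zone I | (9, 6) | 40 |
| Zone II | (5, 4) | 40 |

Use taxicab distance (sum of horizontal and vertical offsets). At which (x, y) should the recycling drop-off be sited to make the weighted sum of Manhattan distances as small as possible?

(6, 10)

Manhattan distance separates: Σwᵢ(|x−xᵢ|+|y−yᵢ|) = Σwᵢ|x−xᵢ| + Σwᵢ|y−yᵢ|, so x and y are optimised independently as 1-D weighted medians.
Total weight W = 215; half = 107.5.
x-coordinate, sorted with cumulative weight:
  x=0 (Zone V, w=20) cum 20
  x=5 (Zone II, w=40) cum 60
  x=6 (Zone IV, w=60) cum 120  ← median
  x=7 (Zone III, w=55) cum 175
  x=9 (Zone I, w=40) cum 215
⇒ x* = 6
y-coordinate, sorted with cumulative weight:
  y=3 (Zone V, w=20) cum 20
  y=4 (Zone II, w=40) cum 60
  y=6 (Zone I, w=40) cum 100
  y=10 (Zone IV, w=60) cum 160  ← median
  y=12 (Zone III, w=55) cum 215
⇒ y* = 10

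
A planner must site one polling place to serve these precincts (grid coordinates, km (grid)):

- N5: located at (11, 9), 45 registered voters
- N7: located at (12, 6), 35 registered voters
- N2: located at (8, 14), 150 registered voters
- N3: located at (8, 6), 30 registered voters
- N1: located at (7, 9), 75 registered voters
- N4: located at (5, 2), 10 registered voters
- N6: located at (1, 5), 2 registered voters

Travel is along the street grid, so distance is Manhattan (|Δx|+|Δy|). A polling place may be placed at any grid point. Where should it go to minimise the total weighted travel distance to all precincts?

Manhattan distance separates: Σwᵢ(|x−xᵢ|+|y−yᵢ|) = Σwᵢ|x−xᵢ| + Σwᵢ|y−yᵢ|, so x and y are optimised independently as 1-D weighted medians.
Total weight W = 347; half = 173.5.
x-coordinate, sorted with cumulative weight:
  x=1 (N6, w=2) cum 2
  x=5 (N4, w=10) cum 12
  x=7 (N1, w=75) cum 87
  x=8 (N2, w=150) cum 237  ← median
  x=8 (N3, w=30) cum 267
  x=11 (N5, w=45) cum 312
  x=12 (N7, w=35) cum 347
⇒ x* = 8
y-coordinate, sorted with cumulative weight:
  y=2 (N4, w=10) cum 10
  y=5 (N6, w=2) cum 12
  y=6 (N7, w=35) cum 47
  y=6 (N3, w=30) cum 77
  y=9 (N5, w=45) cum 122
  y=9 (N1, w=75) cum 197  ← median
  y=14 (N2, w=150) cum 347
⇒ y* = 9

(8, 9)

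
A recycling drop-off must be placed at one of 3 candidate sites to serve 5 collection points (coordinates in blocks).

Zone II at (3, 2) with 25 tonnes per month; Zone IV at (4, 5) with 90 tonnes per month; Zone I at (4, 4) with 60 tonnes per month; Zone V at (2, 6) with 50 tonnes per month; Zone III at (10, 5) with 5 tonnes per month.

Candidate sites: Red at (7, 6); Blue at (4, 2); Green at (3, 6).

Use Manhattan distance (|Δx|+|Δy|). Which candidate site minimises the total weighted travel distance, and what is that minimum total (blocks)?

Green, total 550 blocks

Total weighted distance at each candidate:
  Red (7, 6): total = 1130
  Blue (4, 2): total = 760
  Green (3, 6): total = 550
Minimum is at Green with total 550 blocks.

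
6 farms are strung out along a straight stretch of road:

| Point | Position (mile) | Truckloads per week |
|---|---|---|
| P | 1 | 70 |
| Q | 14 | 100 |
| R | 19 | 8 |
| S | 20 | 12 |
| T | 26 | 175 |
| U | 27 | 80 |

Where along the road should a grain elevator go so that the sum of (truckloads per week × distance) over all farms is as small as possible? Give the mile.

x = 26

For a sum of weighted absolute distances on a line, the optimum is the weighted median (not the mean). Total weight W = 445; half-weight = 222.5.
Sort by position and accumulate weight:
  mile 1 (P, w=70) → cum 70
  mile 14 (Q, w=100) → cum 170
  mile 19 (R, w=8) → cum 178
  mile 20 (S, w=12) → cum 190
  mile 26 (T, w=175) → cum 365  ≥ 222.5 → median here
  mile 27 (U, w=80) → cum 445
Optimal location: mile 26.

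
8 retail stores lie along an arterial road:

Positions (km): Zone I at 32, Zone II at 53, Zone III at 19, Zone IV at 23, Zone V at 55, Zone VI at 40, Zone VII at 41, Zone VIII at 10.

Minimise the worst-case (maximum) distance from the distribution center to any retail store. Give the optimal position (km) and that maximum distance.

The 1-center on a line is the midpoint of the two extreme points: leftmost at 10, rightmost at 55.
Optimal location = (10 + 55)/2 = 32.5; maximum distance = (55 − 10)/2 = 22.5.

location 32.5, max distance 22.5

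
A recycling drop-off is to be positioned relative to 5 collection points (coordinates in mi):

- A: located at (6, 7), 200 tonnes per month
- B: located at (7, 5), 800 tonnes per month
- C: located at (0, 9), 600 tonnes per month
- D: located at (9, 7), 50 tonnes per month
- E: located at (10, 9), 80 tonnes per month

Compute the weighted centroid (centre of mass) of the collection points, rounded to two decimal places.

(4.65, 6.86)

The minimiser of Σwᵢ‖p−pᵢ‖² is the weighted centroid p* = (Σwᵢpᵢ)/(Σwᵢ).
Σwᵢ = 1730.
Σwᵢxᵢ = 200·6 + 800·7 + 600·0 + 50·9 + 80·10 = 8050.
Σwᵢyᵢ = 200·7 + 800·5 + 600·9 + 50·7 + 80·9 = 11870.
x* = 8050/1730 = 4.65, y* = 11870/1730 = 6.86.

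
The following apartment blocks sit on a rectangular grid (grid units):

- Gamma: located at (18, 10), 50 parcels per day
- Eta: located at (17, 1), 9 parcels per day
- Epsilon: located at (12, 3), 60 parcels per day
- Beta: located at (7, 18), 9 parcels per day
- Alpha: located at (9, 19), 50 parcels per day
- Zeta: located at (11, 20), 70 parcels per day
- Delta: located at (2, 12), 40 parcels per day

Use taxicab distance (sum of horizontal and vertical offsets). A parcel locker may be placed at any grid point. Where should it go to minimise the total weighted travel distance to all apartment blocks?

Manhattan distance separates: Σwᵢ(|x−xᵢ|+|y−yᵢ|) = Σwᵢ|x−xᵢ| + Σwᵢ|y−yᵢ|, so x and y are optimised independently as 1-D weighted medians.
Total weight W = 288; half = 144.
x-coordinate, sorted with cumulative weight:
  x=2 (Delta, w=40) cum 40
  x=7 (Beta, w=9) cum 49
  x=9 (Alpha, w=50) cum 99
  x=11 (Zeta, w=70) cum 169  ← median
  x=12 (Epsilon, w=60) cum 229
  x=17 (Eta, w=9) cum 238
  x=18 (Gamma, w=50) cum 288
⇒ x* = 11
y-coordinate, sorted with cumulative weight:
  y=1 (Eta, w=9) cum 9
  y=3 (Epsilon, w=60) cum 69
  y=10 (Gamma, w=50) cum 119
  y=12 (Delta, w=40) cum 159  ← median
  y=18 (Beta, w=9) cum 168
  y=19 (Alpha, w=50) cum 218
  y=20 (Zeta, w=70) cum 288
⇒ y* = 12

(11, 12)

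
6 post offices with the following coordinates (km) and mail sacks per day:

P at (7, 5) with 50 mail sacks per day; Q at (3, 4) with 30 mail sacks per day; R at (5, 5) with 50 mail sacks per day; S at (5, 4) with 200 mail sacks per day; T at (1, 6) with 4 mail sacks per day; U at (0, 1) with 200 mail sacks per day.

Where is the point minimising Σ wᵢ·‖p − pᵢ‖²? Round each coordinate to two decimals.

The minimiser of Σwᵢ‖p−pᵢ‖² is the weighted centroid p* = (Σwᵢpᵢ)/(Σwᵢ).
Σwᵢ = 534.
Σwᵢxᵢ = 50·7 + 30·3 + 50·5 + 200·5 + 4·1 + 200·0 = 1694.
Σwᵢyᵢ = 50·5 + 30·4 + 50·5 + 200·4 + 4·6 + 200·1 = 1644.
x* = 1694/534 = 3.17, y* = 1644/534 = 3.08.

(3.17, 3.08)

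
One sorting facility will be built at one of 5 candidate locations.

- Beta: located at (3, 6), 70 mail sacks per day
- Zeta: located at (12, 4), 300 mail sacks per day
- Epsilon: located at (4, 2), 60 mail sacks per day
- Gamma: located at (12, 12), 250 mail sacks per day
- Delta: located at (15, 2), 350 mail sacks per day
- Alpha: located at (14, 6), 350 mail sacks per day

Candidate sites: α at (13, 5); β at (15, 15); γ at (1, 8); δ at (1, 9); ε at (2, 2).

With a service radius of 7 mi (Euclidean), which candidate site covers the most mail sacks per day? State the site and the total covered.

Coverage radius r = 7 mi; a point is covered iff (Δx)²+(Δy)² ≤ 7² = 49.
  α (13, 5): covers {Zeta, Delta, Alpha} → 1000
  β (15, 15): covers {Gamma} → 250
  γ (1, 8): covers {Beta, Epsilon} → 130
  δ (1, 9): covers {Beta} → 70
  ε (2, 2): covers {Beta, Epsilon} → 130
Maximum coverage at α: 1000 mail sacks per day.

α, covering 1000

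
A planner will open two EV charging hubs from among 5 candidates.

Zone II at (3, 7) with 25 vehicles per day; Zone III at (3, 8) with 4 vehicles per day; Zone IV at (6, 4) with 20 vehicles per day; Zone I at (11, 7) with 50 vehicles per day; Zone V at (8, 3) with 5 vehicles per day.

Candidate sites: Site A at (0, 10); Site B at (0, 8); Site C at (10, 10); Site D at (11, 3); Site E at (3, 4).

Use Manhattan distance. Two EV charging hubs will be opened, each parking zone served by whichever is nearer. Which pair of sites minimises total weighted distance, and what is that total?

Evaluate every pair (each demand assigned to the nearer of the two):
  {Site D, Site E}: total = 366
  {Site C, Site E}: total = 381
  {Site B, Site D}: total = 447
  {Site A, Site D}: total = 505
  {Site B, Site C}: total = 557
  {Site A, Site C}: total = 615
  {Site C, Site D}: total = 621
  {Site B, Site E}: total = 727
  {Site A, Site E}: total = 731
  {Site A, Site B}: total = 977
Best pair: {Site D, Site E} with total 366.

{Site D, Site E}, total 366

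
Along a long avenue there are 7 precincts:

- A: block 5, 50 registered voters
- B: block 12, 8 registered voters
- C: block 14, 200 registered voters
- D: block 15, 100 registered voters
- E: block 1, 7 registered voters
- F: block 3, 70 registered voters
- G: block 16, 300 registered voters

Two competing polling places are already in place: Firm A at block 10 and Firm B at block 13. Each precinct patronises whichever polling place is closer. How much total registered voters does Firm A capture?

The indifferent point is the midpoint (10+13)/2 = 11.5; precincts left of it (closer to Firm A at 10) go to Firm A, those right go to Firm B.
  E at 1 (w=7) → Firm A
  F at 3 (w=70) → Firm A
  A at 5 (w=50) → Firm A
  B at 12 (w=8) → Firm B
  C at 14 (w=200) → Firm B
  D at 15 (w=100) → Firm B
  G at 16 (w=300) → Firm B
Firm A captures 127; Firm B captures 608.

127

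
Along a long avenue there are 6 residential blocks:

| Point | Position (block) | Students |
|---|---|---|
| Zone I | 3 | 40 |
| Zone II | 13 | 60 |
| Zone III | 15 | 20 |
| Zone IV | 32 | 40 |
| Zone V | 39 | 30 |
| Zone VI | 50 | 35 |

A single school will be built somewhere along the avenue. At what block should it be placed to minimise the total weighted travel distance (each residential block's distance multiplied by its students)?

x = 15

For a sum of weighted absolute distances on a line, the optimum is the weighted median (not the mean). Total weight W = 225; half-weight = 112.5.
Sort by position and accumulate weight:
  block 3 (Zone I, w=40) → cum 40
  block 13 (Zone II, w=60) → cum 100
  block 15 (Zone III, w=20) → cum 120  ≥ 112.5 → median here
  block 32 (Zone IV, w=40) → cum 160
  block 39 (Zone V, w=30) → cum 190
  block 50 (Zone VI, w=35) → cum 225
Optimal location: block 15.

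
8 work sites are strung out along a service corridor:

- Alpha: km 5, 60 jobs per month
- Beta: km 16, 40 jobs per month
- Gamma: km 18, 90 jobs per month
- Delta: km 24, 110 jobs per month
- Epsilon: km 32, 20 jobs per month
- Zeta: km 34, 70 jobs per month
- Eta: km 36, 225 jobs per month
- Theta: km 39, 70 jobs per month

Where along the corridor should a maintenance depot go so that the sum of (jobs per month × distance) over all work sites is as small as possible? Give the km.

x = 34

For a sum of weighted absolute distances on a line, the optimum is the weighted median (not the mean). Total weight W = 685; half-weight = 342.5.
Sort by position and accumulate weight:
  km 5 (Alpha, w=60) → cum 60
  km 16 (Beta, w=40) → cum 100
  km 18 (Gamma, w=90) → cum 190
  km 24 (Delta, w=110) → cum 300
  km 32 (Epsilon, w=20) → cum 320
  km 34 (Zeta, w=70) → cum 390  ≥ 342.5 → median here
  km 36 (Eta, w=225) → cum 615
  km 39 (Theta, w=70) → cum 685
Optimal location: km 34.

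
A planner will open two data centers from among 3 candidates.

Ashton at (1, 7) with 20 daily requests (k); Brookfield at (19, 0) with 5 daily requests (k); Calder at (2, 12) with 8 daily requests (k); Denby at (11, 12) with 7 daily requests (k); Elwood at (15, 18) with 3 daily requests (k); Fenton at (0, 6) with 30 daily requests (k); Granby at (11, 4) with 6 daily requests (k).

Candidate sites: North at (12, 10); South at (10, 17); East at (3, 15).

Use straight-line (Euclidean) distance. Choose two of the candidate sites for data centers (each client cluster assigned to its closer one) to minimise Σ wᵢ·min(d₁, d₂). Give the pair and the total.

{North, East}, total 613.6

Evaluate every pair (each demand assigned to the nearer of the two):
  {North, East}: total = 613.6
  {South, East}: total = 700.2
  {North, South}: total = 811.5
Best pair: {North, East} with total 613.6.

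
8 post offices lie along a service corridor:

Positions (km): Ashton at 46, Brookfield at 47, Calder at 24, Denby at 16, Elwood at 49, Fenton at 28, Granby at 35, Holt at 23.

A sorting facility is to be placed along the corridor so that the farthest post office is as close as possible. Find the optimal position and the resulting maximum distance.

location 32.5, max distance 16.5

The 1-center on a line is the midpoint of the two extreme points: leftmost at 16, rightmost at 49.
Optimal location = (16 + 49)/2 = 32.5; maximum distance = (49 − 16)/2 = 16.5.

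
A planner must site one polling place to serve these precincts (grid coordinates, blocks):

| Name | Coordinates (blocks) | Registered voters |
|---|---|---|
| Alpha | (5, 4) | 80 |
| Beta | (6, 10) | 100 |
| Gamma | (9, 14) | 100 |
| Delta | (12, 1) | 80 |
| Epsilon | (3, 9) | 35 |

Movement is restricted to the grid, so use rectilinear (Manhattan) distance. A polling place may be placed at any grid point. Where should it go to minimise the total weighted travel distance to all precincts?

(6, 10)

Manhattan distance separates: Σwᵢ(|x−xᵢ|+|y−yᵢ|) = Σwᵢ|x−xᵢ| + Σwᵢ|y−yᵢ|, so x and y are optimised independently as 1-D weighted medians.
Total weight W = 395; half = 197.5.
x-coordinate, sorted with cumulative weight:
  x=3 (Epsilon, w=35) cum 35
  x=5 (Alpha, w=80) cum 115
  x=6 (Beta, w=100) cum 215  ← median
  x=9 (Gamma, w=100) cum 315
  x=12 (Delta, w=80) cum 395
⇒ x* = 6
y-coordinate, sorted with cumulative weight:
  y=1 (Delta, w=80) cum 80
  y=4 (Alpha, w=80) cum 160
  y=9 (Epsilon, w=35) cum 195
  y=10 (Beta, w=100) cum 295  ← median
  y=14 (Gamma, w=100) cum 395
⇒ y* = 10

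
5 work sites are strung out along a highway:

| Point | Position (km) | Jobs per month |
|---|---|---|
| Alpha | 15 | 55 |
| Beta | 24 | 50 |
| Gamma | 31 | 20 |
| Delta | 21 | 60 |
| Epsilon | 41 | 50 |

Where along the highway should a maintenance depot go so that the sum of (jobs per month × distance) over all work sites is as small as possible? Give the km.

For a sum of weighted absolute distances on a line, the optimum is the weighted median (not the mean). Total weight W = 235; half-weight = 117.5.
Sort by position and accumulate weight:
  km 15 (Alpha, w=55) → cum 55
  km 21 (Delta, w=60) → cum 115
  km 24 (Beta, w=50) → cum 165  ≥ 117.5 → median here
  km 31 (Gamma, w=20) → cum 185
  km 41 (Epsilon, w=50) → cum 235
Optimal location: km 24.

x = 24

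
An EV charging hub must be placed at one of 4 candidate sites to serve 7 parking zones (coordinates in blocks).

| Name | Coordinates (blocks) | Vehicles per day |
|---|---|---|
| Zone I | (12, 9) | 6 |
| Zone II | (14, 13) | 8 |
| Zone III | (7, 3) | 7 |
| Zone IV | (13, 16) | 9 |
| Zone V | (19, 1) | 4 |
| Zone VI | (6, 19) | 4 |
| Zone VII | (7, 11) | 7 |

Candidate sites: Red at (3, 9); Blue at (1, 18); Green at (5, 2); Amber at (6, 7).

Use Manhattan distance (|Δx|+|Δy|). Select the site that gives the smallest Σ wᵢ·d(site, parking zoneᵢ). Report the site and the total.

Total weighted distance at each candidate:
  Red (3, 9): total = 587
  Blue (1, 18): total = 792
  Green (5, 2): total = 672
  Amber (6, 7): total = 498
Minimum is at Amber with total 498 blocks.

Amber, total 498 blocks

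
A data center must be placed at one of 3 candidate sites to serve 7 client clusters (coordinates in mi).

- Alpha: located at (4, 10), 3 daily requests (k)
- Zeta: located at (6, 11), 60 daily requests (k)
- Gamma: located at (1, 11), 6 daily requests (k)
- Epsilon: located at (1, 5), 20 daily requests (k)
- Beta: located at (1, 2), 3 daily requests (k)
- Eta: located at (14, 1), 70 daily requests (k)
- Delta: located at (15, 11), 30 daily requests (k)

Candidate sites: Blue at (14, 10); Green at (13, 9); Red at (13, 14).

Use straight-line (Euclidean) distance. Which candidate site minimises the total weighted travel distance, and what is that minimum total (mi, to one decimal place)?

Total weighted distance at each candidate:
  Blue (14, 10): total = 1588.8
  Green (13, 9): total = 1480.8
  Red (13, 14): total = 1932.5
Minimum is at Green with total 1480.8 mi.

Green, total 1480.8 mi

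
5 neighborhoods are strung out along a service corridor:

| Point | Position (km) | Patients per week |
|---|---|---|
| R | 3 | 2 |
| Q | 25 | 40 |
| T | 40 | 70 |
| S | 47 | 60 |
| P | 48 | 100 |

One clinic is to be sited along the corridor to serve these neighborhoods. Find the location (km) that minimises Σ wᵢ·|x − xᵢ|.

x = 47

For a sum of weighted absolute distances on a line, the optimum is the weighted median (not the mean). Total weight W = 272; half-weight = 136.
Sort by position and accumulate weight:
  km 3 (R, w=2) → cum 2
  km 25 (Q, w=40) → cum 42
  km 40 (T, w=70) → cum 112
  km 47 (S, w=60) → cum 172  ≥ 136 → median here
  km 48 (P, w=100) → cum 272
Optimal location: km 47.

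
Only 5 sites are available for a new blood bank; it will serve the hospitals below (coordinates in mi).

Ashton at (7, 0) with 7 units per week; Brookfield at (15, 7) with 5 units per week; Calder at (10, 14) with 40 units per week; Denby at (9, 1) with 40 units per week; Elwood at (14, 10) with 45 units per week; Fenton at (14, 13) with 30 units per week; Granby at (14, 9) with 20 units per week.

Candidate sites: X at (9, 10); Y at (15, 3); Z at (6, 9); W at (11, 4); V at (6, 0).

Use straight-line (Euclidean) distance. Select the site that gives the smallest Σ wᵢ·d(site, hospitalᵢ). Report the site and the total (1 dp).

X, total 1131.8 mi

Total weighted distance at each candidate:
  X (9, 10): total = 1131.8
  Y (15, 3): total = 1557.5
  Z (6, 9): total = 1498.5
  W (11, 4): total = 1313.9
  V (6, 0): total = 2048.0
Minimum is at X with total 1131.8 mi.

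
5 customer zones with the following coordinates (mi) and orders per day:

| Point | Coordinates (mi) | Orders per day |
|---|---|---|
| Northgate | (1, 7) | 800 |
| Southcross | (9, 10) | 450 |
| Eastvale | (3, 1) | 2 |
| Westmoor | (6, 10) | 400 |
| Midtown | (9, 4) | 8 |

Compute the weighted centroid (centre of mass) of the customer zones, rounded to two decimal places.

(4.41, 8.51)

The minimiser of Σwᵢ‖p−pᵢ‖² is the weighted centroid p* = (Σwᵢpᵢ)/(Σwᵢ).
Σwᵢ = 1660.
Σwᵢxᵢ = 800·1 + 450·9 + 2·3 + 400·6 + 8·9 = 7328.
Σwᵢyᵢ = 800·7 + 450·10 + 2·1 + 400·10 + 8·4 = 14134.
x* = 7328/1660 = 4.41, y* = 14134/1660 = 8.51.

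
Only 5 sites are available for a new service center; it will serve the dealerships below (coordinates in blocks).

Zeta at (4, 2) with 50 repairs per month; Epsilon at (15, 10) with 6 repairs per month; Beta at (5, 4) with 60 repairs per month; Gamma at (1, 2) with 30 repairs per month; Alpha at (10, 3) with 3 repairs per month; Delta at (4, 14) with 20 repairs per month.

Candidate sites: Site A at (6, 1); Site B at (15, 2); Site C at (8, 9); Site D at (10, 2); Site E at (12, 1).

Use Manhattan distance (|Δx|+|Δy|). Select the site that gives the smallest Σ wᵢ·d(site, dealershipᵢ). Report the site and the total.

Site A, total 996 blocks

Total weighted distance at each candidate:
  Site A (6, 1): total = 996
  Site B (15, 2): total = 2216
  Site C (8, 9): total = 1702
  Site D (10, 2): total = 1431
  Site E (12, 1): total = 1914
Minimum is at Site A with total 996 blocks.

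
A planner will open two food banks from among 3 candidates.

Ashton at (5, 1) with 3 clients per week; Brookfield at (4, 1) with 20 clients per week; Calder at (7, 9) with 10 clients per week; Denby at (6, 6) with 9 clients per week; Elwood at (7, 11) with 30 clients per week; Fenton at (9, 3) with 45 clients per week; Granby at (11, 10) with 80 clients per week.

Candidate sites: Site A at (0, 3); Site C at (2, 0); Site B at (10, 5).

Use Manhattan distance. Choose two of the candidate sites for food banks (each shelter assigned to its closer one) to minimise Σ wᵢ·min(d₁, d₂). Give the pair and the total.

{Site C, Site B}, total 1072

Evaluate every pair (each demand assigned to the nearer of the two):
  {Site C, Site B}: total = 1072
  {Site A, Site B}: total = 1141
  {Site A, Site C}: total = 2578
Best pair: {Site C, Site B} with total 1072.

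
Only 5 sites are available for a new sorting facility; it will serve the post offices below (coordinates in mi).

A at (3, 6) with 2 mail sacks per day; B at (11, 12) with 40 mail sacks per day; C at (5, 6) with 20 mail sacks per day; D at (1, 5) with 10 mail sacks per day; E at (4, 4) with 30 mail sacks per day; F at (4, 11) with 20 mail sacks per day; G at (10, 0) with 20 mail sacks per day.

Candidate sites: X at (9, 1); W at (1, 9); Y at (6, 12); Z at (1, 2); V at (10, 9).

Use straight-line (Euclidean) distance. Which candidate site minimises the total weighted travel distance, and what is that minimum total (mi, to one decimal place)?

V, total 897.6 mi

Total weighted distance at each candidate:
  X (9, 1): total = 1107.2
  W (1, 9): total = 1066.4
  Y (6, 12): total = 966.2
  Z (1, 2): total = 1200.1
  V (10, 9): total = 897.6
Minimum is at V with total 897.6 mi.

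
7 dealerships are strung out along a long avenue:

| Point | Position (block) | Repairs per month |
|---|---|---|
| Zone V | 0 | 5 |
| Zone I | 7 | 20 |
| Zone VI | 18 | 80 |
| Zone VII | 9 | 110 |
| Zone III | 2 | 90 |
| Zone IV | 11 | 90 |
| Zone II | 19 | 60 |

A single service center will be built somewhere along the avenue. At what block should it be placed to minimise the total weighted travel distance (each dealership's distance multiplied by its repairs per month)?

x = 11

For a sum of weighted absolute distances on a line, the optimum is the weighted median (not the mean). Total weight W = 455; half-weight = 227.5.
Sort by position and accumulate weight:
  block 0 (Zone V, w=5) → cum 5
  block 2 (Zone III, w=90) → cum 95
  block 7 (Zone I, w=20) → cum 115
  block 9 (Zone VII, w=110) → cum 225
  block 11 (Zone IV, w=90) → cum 315  ≥ 227.5 → median here
  block 18 (Zone VI, w=80) → cum 395
  block 19 (Zone II, w=60) → cum 455
Optimal location: block 11.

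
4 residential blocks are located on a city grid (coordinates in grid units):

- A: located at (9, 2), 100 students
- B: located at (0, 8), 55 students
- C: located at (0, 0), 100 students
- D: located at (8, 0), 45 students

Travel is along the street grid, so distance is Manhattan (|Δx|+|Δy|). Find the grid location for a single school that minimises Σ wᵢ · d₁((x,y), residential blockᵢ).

(0, 2)

Manhattan distance separates: Σwᵢ(|x−xᵢ|+|y−yᵢ|) = Σwᵢ|x−xᵢ| + Σwᵢ|y−yᵢ|, so x and y are optimised independently as 1-D weighted medians.
Total weight W = 300; half = 150.
x-coordinate, sorted with cumulative weight:
  x=0 (B, w=55) cum 55
  x=0 (C, w=100) cum 155  ← median
  x=8 (D, w=45) cum 200
  x=9 (A, w=100) cum 300
⇒ x* = 0
y-coordinate, sorted with cumulative weight:
  y=0 (C, w=100) cum 100
  y=0 (D, w=45) cum 145
  y=2 (A, w=100) cum 245  ← median
  y=8 (B, w=55) cum 300
⇒ y* = 2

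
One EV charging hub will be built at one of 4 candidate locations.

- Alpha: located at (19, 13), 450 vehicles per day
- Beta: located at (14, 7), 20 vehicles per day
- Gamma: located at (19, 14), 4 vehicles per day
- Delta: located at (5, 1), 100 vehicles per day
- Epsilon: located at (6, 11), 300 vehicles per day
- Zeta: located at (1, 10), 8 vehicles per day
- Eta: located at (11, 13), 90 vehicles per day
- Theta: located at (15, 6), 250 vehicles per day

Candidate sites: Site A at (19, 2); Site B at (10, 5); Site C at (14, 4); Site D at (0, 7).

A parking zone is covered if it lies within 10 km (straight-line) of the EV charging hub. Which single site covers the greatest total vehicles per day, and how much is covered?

Site B, covering 760

Coverage radius r = 10 km; a point is covered iff (Δx)²+(Δy)² ≤ 10² = 100.
  Site A (19, 2): covers {Beta, Theta} → 270
  Site B (10, 5): covers {Beta, Delta, Epsilon, Eta, Theta} → 760
  Site C (14, 4): covers {Beta, Delta, Eta, Theta} → 460
  Site D (0, 7): covers {Delta, Epsilon, Zeta} → 408
Maximum coverage at Site B: 760 vehicles per day.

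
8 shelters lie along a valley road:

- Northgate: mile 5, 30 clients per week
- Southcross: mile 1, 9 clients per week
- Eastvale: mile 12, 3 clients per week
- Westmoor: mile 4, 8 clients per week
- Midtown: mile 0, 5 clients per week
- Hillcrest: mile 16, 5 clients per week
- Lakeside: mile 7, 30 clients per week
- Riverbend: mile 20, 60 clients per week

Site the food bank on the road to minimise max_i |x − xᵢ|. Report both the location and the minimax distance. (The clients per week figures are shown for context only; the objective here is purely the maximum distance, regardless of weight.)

location 10, max distance 10

The 1-center on a line is the midpoint of the two extreme points: leftmost at 0, rightmost at 20.
Optimal location = (0 + 20)/2 = 10; maximum distance = (20 − 0)/2 = 10.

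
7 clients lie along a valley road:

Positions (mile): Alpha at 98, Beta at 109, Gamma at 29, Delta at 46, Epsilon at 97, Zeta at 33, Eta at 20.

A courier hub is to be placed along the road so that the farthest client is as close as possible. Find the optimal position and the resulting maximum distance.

The 1-center on a line is the midpoint of the two extreme points: leftmost at 20, rightmost at 109.
Optimal location = (20 + 109)/2 = 64.5; maximum distance = (109 − 20)/2 = 44.5.

location 64.5, max distance 44.5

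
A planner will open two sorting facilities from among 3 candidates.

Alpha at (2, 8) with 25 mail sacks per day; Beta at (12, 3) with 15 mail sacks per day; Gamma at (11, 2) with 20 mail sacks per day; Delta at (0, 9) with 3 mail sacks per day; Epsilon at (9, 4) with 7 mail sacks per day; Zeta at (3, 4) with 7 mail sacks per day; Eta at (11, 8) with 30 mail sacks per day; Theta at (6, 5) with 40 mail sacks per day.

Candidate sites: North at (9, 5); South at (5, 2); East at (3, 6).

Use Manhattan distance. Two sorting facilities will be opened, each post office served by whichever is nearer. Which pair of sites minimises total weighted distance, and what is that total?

Evaluate every pair (each demand assigned to the nearer of the two):
  {North, East}: total = 559
  {North, South}: total = 741
  {South, East}: total = 849
Best pair: {North, East} with total 559.

{North, East}, total 559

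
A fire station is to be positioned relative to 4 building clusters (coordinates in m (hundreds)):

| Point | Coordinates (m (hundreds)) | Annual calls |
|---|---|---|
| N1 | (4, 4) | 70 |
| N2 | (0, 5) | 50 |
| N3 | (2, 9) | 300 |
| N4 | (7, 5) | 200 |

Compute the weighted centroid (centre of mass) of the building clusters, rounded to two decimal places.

The minimiser of Σwᵢ‖p−pᵢ‖² is the weighted centroid p* = (Σwᵢpᵢ)/(Σwᵢ).
Σwᵢ = 620.
Σwᵢxᵢ = 70·4 + 50·0 + 300·2 + 200·7 = 2280.
Σwᵢyᵢ = 70·4 + 50·5 + 300·9 + 200·5 = 4230.
x* = 2280/620 = 3.68, y* = 4230/620 = 6.82.

(3.68, 6.82)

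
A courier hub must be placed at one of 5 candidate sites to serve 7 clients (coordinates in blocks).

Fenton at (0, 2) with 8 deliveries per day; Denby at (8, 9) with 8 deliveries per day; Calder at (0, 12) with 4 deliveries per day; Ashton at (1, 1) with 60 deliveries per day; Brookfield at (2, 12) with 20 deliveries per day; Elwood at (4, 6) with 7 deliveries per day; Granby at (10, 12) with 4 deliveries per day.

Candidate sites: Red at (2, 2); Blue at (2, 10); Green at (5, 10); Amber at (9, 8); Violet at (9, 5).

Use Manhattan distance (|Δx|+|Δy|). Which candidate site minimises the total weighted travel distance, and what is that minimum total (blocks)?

Red, total 602 blocks

Total weighted distance at each candidate:
  Red (2, 2): total = 602
  Blue (2, 10): total = 874
  Green (5, 10): total = 1107
  Amber (9, 8): total = 1377
  Violet (9, 5): total = 1274
Minimum is at Red with total 602 blocks.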